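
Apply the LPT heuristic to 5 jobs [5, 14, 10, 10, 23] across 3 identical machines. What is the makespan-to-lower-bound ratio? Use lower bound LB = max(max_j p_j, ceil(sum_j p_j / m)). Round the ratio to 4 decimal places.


LPT order: [23, 14, 10, 10, 5]
Machine loads after assignment: [23, 19, 20]
LPT makespan = 23
Lower bound = max(max_job, ceil(total/3)) = max(23, 21) = 23
Ratio = 23 / 23 = 1.0

1.0


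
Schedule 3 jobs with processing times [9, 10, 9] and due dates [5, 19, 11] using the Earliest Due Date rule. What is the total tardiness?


Sort by due date (EDD order): [(9, 5), (9, 11), (10, 19)]
Compute completion times and tardiness:
  Job 1: p=9, d=5, C=9, tardiness=max(0,9-5)=4
  Job 2: p=9, d=11, C=18, tardiness=max(0,18-11)=7
  Job 3: p=10, d=19, C=28, tardiness=max(0,28-19)=9
Total tardiness = 20

20


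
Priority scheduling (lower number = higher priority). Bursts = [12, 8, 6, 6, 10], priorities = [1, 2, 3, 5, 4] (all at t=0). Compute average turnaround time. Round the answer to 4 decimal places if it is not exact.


Sort by priority (ascending = highest first):
Order: [(1, 12), (2, 8), (3, 6), (4, 10), (5, 6)]
Completion times:
  Priority 1, burst=12, C=12
  Priority 2, burst=8, C=20
  Priority 3, burst=6, C=26
  Priority 4, burst=10, C=36
  Priority 5, burst=6, C=42
Average turnaround = 136/5 = 27.2

27.2


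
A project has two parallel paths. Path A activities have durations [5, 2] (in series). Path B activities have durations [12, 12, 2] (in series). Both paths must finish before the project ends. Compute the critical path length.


Path A total = 5 + 2 = 7
Path B total = 12 + 12 + 2 = 26
Critical path = longest path = max(7, 26) = 26

26


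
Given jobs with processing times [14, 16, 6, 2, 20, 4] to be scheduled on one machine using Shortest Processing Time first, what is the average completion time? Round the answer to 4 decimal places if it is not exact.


Sort jobs by processing time (SPT order): [2, 4, 6, 14, 16, 20]
Compute completion times sequentially:
  Job 1: processing = 2, completes at 2
  Job 2: processing = 4, completes at 6
  Job 3: processing = 6, completes at 12
  Job 4: processing = 14, completes at 26
  Job 5: processing = 16, completes at 42
  Job 6: processing = 20, completes at 62
Sum of completion times = 150
Average completion time = 150/6 = 25.0

25.0


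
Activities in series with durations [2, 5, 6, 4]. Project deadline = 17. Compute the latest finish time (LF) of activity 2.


LF(activity 2) = deadline - sum of successor durations
Successors: activities 3 through 4 with durations [6, 4]
Sum of successor durations = 10
LF = 17 - 10 = 7

7


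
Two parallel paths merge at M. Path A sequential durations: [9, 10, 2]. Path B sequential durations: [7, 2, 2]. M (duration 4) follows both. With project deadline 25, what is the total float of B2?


Forward pass: ES(B2) = sum of predecessors on chain B = 7
EF = ES + duration = 7 + 2 = 9
Backward pass: LF(M) = deadline = 25; LS(M) = 25 - 4 = 21
LF(B2) = LS(M) - sum(successors on chain B) = 21 - 2 = 19
LS = LF - duration = 19 - 2 = 17
Total float = LS - ES = 17 - 7 = 10

10


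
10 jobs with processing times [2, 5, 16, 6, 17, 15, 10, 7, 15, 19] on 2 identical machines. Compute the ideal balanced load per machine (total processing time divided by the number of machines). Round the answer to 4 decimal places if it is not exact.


Total processing time = 2 + 5 + 16 + 6 + 17 + 15 + 10 + 7 + 15 + 19 = 112
Number of machines = 2
Ideal balanced load = 112 / 2 = 56.0

56.0


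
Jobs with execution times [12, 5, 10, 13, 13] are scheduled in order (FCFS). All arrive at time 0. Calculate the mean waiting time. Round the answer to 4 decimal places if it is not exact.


FCFS order (as given): [12, 5, 10, 13, 13]
Waiting times:
  Job 1: wait = 0
  Job 2: wait = 12
  Job 3: wait = 17
  Job 4: wait = 27
  Job 5: wait = 40
Sum of waiting times = 96
Average waiting time = 96/5 = 19.2

19.2


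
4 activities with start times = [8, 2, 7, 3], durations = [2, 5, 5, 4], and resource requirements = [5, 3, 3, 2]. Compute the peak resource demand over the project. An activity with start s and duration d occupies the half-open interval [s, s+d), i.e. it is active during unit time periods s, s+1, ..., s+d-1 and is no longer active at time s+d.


Each activity i is active on [start_i, start_i + duration_i).
Compute total resource usage per time slot:
  t=0: active resources = [], total = 0
  t=1: active resources = [], total = 0
  t=2: active resources = [3], total = 3
  t=3: active resources = [3, 2], total = 5
  t=4: active resources = [3, 2], total = 5
  t=5: active resources = [3, 2], total = 5
  t=6: active resources = [3, 2], total = 5
  t=7: active resources = [3], total = 3
  t=8: active resources = [5, 3], total = 8
  t=9: active resources = [5, 3], total = 8
  t=10: active resources = [3], total = 3
  t=11: active resources = [3], total = 3
Peak resource demand = 8

8


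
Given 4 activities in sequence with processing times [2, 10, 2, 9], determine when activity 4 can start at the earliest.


Activity 4 starts after activities 1 through 3 complete.
Predecessor durations: [2, 10, 2]
ES = 2 + 10 + 2 = 14

14


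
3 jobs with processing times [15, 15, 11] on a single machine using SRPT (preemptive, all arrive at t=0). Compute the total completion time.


Since all jobs arrive at t=0, SRPT equals SPT ordering.
SPT order: [11, 15, 15]
Completion times:
  Job 1: p=11, C=11
  Job 2: p=15, C=26
  Job 3: p=15, C=41
Total completion time = 11 + 26 + 41 = 78

78


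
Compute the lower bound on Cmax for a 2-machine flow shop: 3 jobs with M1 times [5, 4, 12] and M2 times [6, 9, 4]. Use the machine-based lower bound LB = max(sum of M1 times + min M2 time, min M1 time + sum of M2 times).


LB1 = sum(M1 times) + min(M2 times) = 21 + 4 = 25
LB2 = min(M1 times) + sum(M2 times) = 4 + 19 = 23
Lower bound = max(LB1, LB2) = max(25, 23) = 25

25


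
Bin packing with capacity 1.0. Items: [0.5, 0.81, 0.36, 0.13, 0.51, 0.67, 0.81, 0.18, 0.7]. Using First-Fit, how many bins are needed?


Place items sequentially using First-Fit:
  Item 0.5 -> new Bin 1
  Item 0.81 -> new Bin 2
  Item 0.36 -> Bin 1 (now 0.86)
  Item 0.13 -> Bin 1 (now 0.99)
  Item 0.51 -> new Bin 3
  Item 0.67 -> new Bin 4
  Item 0.81 -> new Bin 5
  Item 0.18 -> Bin 2 (now 0.99)
  Item 0.7 -> new Bin 6
Total bins used = 6

6


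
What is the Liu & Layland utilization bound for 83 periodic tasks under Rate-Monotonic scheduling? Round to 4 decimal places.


Compute 2^(1/83) = 1.0083861392
Subtract 1: 1.0083861392 - 1 = 0.0083861392
Multiply by n: 83 * 0.0083861392 = 0.6960495536
Round to 4 dp: 0.6960

0.6960


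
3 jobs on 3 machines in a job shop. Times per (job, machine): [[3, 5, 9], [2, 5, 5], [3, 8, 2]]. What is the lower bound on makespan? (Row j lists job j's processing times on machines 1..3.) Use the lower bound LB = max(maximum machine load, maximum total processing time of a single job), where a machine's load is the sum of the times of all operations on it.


Machine loads:
  Machine 1: 3 + 2 + 3 = 8
  Machine 2: 5 + 5 + 8 = 18
  Machine 3: 9 + 5 + 2 = 16
Max machine load = 18
Job totals:
  Job 1: 17
  Job 2: 12
  Job 3: 13
Max job total = 17
Lower bound = max(18, 17) = 18

18


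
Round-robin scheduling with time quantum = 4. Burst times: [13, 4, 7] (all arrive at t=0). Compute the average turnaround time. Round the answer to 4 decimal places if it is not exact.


Time quantum = 4
Execution trace:
  J1 runs 4 units, time = 4
  J2 runs 4 units, time = 8
  J3 runs 4 units, time = 12
  J1 runs 4 units, time = 16
  J3 runs 3 units, time = 19
  J1 runs 4 units, time = 23
  J1 runs 1 units, time = 24
Finish times: [24, 8, 19]
Average turnaround = 51/3 = 17.0

17.0


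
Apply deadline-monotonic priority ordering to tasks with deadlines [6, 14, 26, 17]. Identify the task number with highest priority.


Sort tasks by relative deadline (ascending):
  Task 1: deadline = 6
  Task 2: deadline = 14
  Task 4: deadline = 17
  Task 3: deadline = 26
Priority order (highest first): [1, 2, 4, 3]
Highest priority task = 1

1


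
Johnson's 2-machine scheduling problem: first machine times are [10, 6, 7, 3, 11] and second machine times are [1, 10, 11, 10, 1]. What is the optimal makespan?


Apply Johnson's rule:
  Group 1 (a <= b): [(4, 3, 10), (2, 6, 10), (3, 7, 11)]
  Group 2 (a > b): [(1, 10, 1), (5, 11, 1)]
Optimal job order: [4, 2, 3, 1, 5]
Schedule:
  Job 4: M1 done at 3, M2 done at 13
  Job 2: M1 done at 9, M2 done at 23
  Job 3: M1 done at 16, M2 done at 34
  Job 1: M1 done at 26, M2 done at 35
  Job 5: M1 done at 37, M2 done at 38
Makespan = 38

38


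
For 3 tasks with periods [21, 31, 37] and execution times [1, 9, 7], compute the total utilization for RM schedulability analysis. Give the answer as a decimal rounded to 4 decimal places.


Compute individual utilizations (exact fractions):
  Task 1: C/T = 1/21 (approx. 0.0476)
  Task 2: C/T = 9/31 (approx. 0.2903)
  Task 3: C/T = 7/37 (approx. 0.1892)
Total utilization U = 1/21 + 9/31 + 7/37 = 12697/24087
Rounded to 4 decimal places: U = 0.5271
RM (Liu & Layland) bound for 3 tasks = 0.779763; compare with U = 12697/24087 (approx. 0.527131)
U <= bound, so schedulable by RM sufficient condition.

0.5271


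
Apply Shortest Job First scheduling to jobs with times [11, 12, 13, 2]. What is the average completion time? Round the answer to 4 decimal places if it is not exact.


SJF order (ascending): [2, 11, 12, 13]
Completion times:
  Job 1: burst=2, C=2
  Job 2: burst=11, C=13
  Job 3: burst=12, C=25
  Job 4: burst=13, C=38
Average completion = 78/4 = 19.5

19.5


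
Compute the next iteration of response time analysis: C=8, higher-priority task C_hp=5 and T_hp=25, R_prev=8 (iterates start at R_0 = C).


R_next = C + ceil(R_prev / T_hp) * C_hp
ceil(8 / 25) = ceil(0.32) = 1
Interference = 1 * 5 = 5
R_next = 8 + 5 = 13

13


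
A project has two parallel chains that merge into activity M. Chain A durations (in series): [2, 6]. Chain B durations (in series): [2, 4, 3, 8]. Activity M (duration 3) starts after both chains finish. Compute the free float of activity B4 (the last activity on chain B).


ES(B4) = sum of predecessors on chain B = 9
EF(B4) = ES + duration = 9 + 8 = 17
Successor of B4 is M. ES(M) = max(sum(A), sum(B)) = max(8, 17) = 17
Free float = ES(successor) - EF(current) = 17 - 17 = 0

0


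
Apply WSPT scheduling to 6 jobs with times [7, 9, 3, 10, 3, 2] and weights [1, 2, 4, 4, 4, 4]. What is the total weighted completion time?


Compute p/w ratios and sort ascending (WSPT): [(2, 4), (3, 4), (3, 4), (10, 4), (9, 2), (7, 1)]
Compute weighted completion times:
  Job (p=2,w=4): C=2, w*C=4*2=8
  Job (p=3,w=4): C=5, w*C=4*5=20
  Job (p=3,w=4): C=8, w*C=4*8=32
  Job (p=10,w=4): C=18, w*C=4*18=72
  Job (p=9,w=2): C=27, w*C=2*27=54
  Job (p=7,w=1): C=34, w*C=1*34=34
Total weighted completion time = 220

220


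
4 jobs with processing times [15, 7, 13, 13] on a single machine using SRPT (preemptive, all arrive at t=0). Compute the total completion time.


Since all jobs arrive at t=0, SRPT equals SPT ordering.
SPT order: [7, 13, 13, 15]
Completion times:
  Job 1: p=7, C=7
  Job 2: p=13, C=20
  Job 3: p=13, C=33
  Job 4: p=15, C=48
Total completion time = 7 + 20 + 33 + 48 = 108

108


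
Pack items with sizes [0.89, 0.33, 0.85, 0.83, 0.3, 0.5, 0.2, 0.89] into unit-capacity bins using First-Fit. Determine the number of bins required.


Place items sequentially using First-Fit:
  Item 0.89 -> new Bin 1
  Item 0.33 -> new Bin 2
  Item 0.85 -> new Bin 3
  Item 0.83 -> new Bin 4
  Item 0.3 -> Bin 2 (now 0.63)
  Item 0.5 -> new Bin 5
  Item 0.2 -> Bin 2 (now 0.83)
  Item 0.89 -> new Bin 6
Total bins used = 6

6


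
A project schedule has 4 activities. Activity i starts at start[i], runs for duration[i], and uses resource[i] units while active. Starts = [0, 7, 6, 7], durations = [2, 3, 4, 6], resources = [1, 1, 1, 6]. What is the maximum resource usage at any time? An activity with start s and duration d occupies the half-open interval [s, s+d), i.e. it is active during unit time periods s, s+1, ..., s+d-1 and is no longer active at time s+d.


Each activity i is active on [start_i, start_i + duration_i).
Compute total resource usage per time slot:
  t=0: active resources = [1], total = 1
  t=1: active resources = [1], total = 1
  t=2: active resources = [], total = 0
  t=3: active resources = [], total = 0
  t=4: active resources = [], total = 0
  t=5: active resources = [], total = 0
  t=6: active resources = [1], total = 1
  t=7: active resources = [1, 1, 6], total = 8
  t=8: active resources = [1, 1, 6], total = 8
  t=9: active resources = [1, 1, 6], total = 8
  t=10: active resources = [6], total = 6
  t=11: active resources = [6], total = 6
  t=12: active resources = [6], total = 6
Peak resource demand = 8

8


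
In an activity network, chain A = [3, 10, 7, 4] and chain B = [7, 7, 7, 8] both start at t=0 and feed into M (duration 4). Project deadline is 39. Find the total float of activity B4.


Forward pass: ES(B4) = sum of predecessors on chain B = 21
EF = ES + duration = 21 + 8 = 29
Backward pass: LF(M) = deadline = 39; LS(M) = 39 - 4 = 35
LF(B4) = LS(M) - sum(successors on chain B) = 35 - 0 = 35
LS = LF - duration = 35 - 8 = 27
Total float = LS - ES = 27 - 21 = 6

6


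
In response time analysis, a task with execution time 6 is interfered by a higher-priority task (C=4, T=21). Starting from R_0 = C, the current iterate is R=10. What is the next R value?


R_next = C + ceil(R_prev / T_hp) * C_hp
ceil(10 / 21) = ceil(0.4762) = 1
Interference = 1 * 4 = 4
R_next = 6 + 4 = 10
R_next = R_prev, so the iteration has converged (response time = 10).

10


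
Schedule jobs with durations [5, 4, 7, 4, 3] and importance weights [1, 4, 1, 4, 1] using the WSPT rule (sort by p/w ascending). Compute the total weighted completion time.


Compute p/w ratios and sort ascending (WSPT): [(4, 4), (4, 4), (3, 1), (5, 1), (7, 1)]
Compute weighted completion times:
  Job (p=4,w=4): C=4, w*C=4*4=16
  Job (p=4,w=4): C=8, w*C=4*8=32
  Job (p=3,w=1): C=11, w*C=1*11=11
  Job (p=5,w=1): C=16, w*C=1*16=16
  Job (p=7,w=1): C=23, w*C=1*23=23
Total weighted completion time = 98

98


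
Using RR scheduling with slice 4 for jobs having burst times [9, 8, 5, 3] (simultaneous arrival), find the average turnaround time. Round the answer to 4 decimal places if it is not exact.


Time quantum = 4
Execution trace:
  J1 runs 4 units, time = 4
  J2 runs 4 units, time = 8
  J3 runs 4 units, time = 12
  J4 runs 3 units, time = 15
  J1 runs 4 units, time = 19
  J2 runs 4 units, time = 23
  J3 runs 1 units, time = 24
  J1 runs 1 units, time = 25
Finish times: [25, 23, 24, 15]
Average turnaround = 87/4 = 21.75

21.75


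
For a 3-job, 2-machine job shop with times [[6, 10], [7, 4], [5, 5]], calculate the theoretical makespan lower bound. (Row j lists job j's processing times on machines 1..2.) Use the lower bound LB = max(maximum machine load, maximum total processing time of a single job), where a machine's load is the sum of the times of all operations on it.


Machine loads:
  Machine 1: 6 + 7 + 5 = 18
  Machine 2: 10 + 4 + 5 = 19
Max machine load = 19
Job totals:
  Job 1: 16
  Job 2: 11
  Job 3: 10
Max job total = 16
Lower bound = max(19, 16) = 19

19


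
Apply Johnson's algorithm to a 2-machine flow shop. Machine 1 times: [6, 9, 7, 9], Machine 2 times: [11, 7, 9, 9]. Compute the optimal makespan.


Apply Johnson's rule:
  Group 1 (a <= b): [(1, 6, 11), (3, 7, 9), (4, 9, 9)]
  Group 2 (a > b): [(2, 9, 7)]
Optimal job order: [1, 3, 4, 2]
Schedule:
  Job 1: M1 done at 6, M2 done at 17
  Job 3: M1 done at 13, M2 done at 26
  Job 4: M1 done at 22, M2 done at 35
  Job 2: M1 done at 31, M2 done at 42
Makespan = 42

42


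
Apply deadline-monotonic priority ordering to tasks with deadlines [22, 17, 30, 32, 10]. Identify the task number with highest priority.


Sort tasks by relative deadline (ascending):
  Task 5: deadline = 10
  Task 2: deadline = 17
  Task 1: deadline = 22
  Task 3: deadline = 30
  Task 4: deadline = 32
Priority order (highest first): [5, 2, 1, 3, 4]
Highest priority task = 5

5


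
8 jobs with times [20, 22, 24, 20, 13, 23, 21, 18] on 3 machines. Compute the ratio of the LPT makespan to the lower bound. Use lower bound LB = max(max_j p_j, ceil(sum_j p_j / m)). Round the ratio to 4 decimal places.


LPT order: [24, 23, 22, 21, 20, 20, 18, 13]
Machine loads after assignment: [44, 61, 56]
LPT makespan = 61
Lower bound = max(max_job, ceil(total/3)) = max(24, 54) = 54
Ratio = 61 / 54 = 1.1296

1.1296


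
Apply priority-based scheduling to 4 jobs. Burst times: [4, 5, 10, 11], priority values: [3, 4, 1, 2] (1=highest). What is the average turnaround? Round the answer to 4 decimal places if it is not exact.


Sort by priority (ascending = highest first):
Order: [(1, 10), (2, 11), (3, 4), (4, 5)]
Completion times:
  Priority 1, burst=10, C=10
  Priority 2, burst=11, C=21
  Priority 3, burst=4, C=25
  Priority 4, burst=5, C=30
Average turnaround = 86/4 = 21.5

21.5


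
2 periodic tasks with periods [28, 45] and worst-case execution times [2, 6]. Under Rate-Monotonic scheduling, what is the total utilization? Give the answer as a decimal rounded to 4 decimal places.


Compute individual utilizations (exact fractions):
  Task 1: C/T = 2/28 = 1/14 (approx. 0.0714)
  Task 2: C/T = 6/45 = 2/15 (approx. 0.1333)
Total utilization U = 1/14 + 2/15 = 43/210
Rounded to 4 decimal places: U = 0.2048
RM (Liu & Layland) bound for 2 tasks = 0.828427; compare with U = 43/210 (approx. 0.204762)
U <= bound, so schedulable by RM sufficient condition.

0.2048


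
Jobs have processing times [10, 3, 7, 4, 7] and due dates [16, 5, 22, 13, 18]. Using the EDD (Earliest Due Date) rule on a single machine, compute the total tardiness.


Sort by due date (EDD order): [(3, 5), (4, 13), (10, 16), (7, 18), (7, 22)]
Compute completion times and tardiness:
  Job 1: p=3, d=5, C=3, tardiness=max(0,3-5)=0
  Job 2: p=4, d=13, C=7, tardiness=max(0,7-13)=0
  Job 3: p=10, d=16, C=17, tardiness=max(0,17-16)=1
  Job 4: p=7, d=18, C=24, tardiness=max(0,24-18)=6
  Job 5: p=7, d=22, C=31, tardiness=max(0,31-22)=9
Total tardiness = 16

16


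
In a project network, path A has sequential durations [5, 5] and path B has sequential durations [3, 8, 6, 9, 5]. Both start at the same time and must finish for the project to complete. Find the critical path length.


Path A total = 5 + 5 = 10
Path B total = 3 + 8 + 6 + 9 + 5 = 31
Critical path = longest path = max(10, 31) = 31

31


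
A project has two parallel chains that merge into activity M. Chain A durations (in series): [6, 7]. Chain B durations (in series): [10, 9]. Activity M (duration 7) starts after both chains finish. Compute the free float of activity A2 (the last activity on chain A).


ES(A2) = sum of predecessors on chain A = 6
EF(A2) = ES + duration = 6 + 7 = 13
Successor of A2 is M. ES(M) = max(sum(A), sum(B)) = max(13, 19) = 19
Free float = ES(successor) - EF(current) = 19 - 13 = 6

6


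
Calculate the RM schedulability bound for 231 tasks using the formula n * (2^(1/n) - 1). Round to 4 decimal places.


Compute 2^(1/231) = 1.0030051436
Subtract 1: 1.0030051436 - 1 = 0.0030051436
Multiply by n: 231 * 0.0030051436 = 0.6941881716
Round to 4 dp: 0.6942

0.6942


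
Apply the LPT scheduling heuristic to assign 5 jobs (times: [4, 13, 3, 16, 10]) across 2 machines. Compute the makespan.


Sort jobs in decreasing order (LPT): [16, 13, 10, 4, 3]
Assign each job to the least loaded machine:
  Machine 1: jobs [16, 4, 3], load = 23
  Machine 2: jobs [13, 10], load = 23
Makespan = max load = 23

23


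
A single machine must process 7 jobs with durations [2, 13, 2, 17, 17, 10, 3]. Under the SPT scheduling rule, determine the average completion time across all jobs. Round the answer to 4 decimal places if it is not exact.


Sort jobs by processing time (SPT order): [2, 2, 3, 10, 13, 17, 17]
Compute completion times sequentially:
  Job 1: processing = 2, completes at 2
  Job 2: processing = 2, completes at 4
  Job 3: processing = 3, completes at 7
  Job 4: processing = 10, completes at 17
  Job 5: processing = 13, completes at 30
  Job 6: processing = 17, completes at 47
  Job 7: processing = 17, completes at 64
Sum of completion times = 171
Average completion time = 171/7 = 24.4286

24.4286


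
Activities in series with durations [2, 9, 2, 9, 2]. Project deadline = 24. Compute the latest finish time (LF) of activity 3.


LF(activity 3) = deadline - sum of successor durations
Successors: activities 4 through 5 with durations [9, 2]
Sum of successor durations = 11
LF = 24 - 11 = 13

13


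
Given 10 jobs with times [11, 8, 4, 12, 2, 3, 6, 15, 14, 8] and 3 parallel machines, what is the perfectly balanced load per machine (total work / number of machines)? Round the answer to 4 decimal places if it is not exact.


Total processing time = 11 + 8 + 4 + 12 + 2 + 3 + 6 + 15 + 14 + 8 = 83
Number of machines = 3
Ideal balanced load = 83 / 3 = 27.6667

27.6667


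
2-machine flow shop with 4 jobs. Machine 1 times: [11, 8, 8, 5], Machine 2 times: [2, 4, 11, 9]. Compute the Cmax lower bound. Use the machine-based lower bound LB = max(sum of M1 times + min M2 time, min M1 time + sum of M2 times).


LB1 = sum(M1 times) + min(M2 times) = 32 + 2 = 34
LB2 = min(M1 times) + sum(M2 times) = 5 + 26 = 31
Lower bound = max(LB1, LB2) = max(34, 31) = 34

34


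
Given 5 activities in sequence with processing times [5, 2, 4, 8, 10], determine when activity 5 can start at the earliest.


Activity 5 starts after activities 1 through 4 complete.
Predecessor durations: [5, 2, 4, 8]
ES = 5 + 2 + 4 + 8 = 19

19


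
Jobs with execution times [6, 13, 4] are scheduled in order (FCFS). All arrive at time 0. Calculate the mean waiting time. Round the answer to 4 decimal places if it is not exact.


FCFS order (as given): [6, 13, 4]
Waiting times:
  Job 1: wait = 0
  Job 2: wait = 6
  Job 3: wait = 19
Sum of waiting times = 25
Average waiting time = 25/3 = 8.3333

8.3333


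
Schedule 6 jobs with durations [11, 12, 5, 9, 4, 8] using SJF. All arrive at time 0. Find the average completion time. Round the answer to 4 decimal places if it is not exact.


SJF order (ascending): [4, 5, 8, 9, 11, 12]
Completion times:
  Job 1: burst=4, C=4
  Job 2: burst=5, C=9
  Job 3: burst=8, C=17
  Job 4: burst=9, C=26
  Job 5: burst=11, C=37
  Job 6: burst=12, C=49
Average completion = 142/6 = 23.6667

23.6667


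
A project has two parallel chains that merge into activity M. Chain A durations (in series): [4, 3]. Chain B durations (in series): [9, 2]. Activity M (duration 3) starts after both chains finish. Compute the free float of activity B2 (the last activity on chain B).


ES(B2) = sum of predecessors on chain B = 9
EF(B2) = ES + duration = 9 + 2 = 11
Successor of B2 is M. ES(M) = max(sum(A), sum(B)) = max(7, 11) = 11
Free float = ES(successor) - EF(current) = 11 - 11 = 0

0


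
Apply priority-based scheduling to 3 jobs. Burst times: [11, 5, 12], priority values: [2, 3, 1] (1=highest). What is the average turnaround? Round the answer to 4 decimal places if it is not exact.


Sort by priority (ascending = highest first):
Order: [(1, 12), (2, 11), (3, 5)]
Completion times:
  Priority 1, burst=12, C=12
  Priority 2, burst=11, C=23
  Priority 3, burst=5, C=28
Average turnaround = 63/3 = 21.0

21.0


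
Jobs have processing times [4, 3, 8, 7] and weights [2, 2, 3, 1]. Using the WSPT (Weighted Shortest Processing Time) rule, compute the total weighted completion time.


Compute p/w ratios and sort ascending (WSPT): [(3, 2), (4, 2), (8, 3), (7, 1)]
Compute weighted completion times:
  Job (p=3,w=2): C=3, w*C=2*3=6
  Job (p=4,w=2): C=7, w*C=2*7=14
  Job (p=8,w=3): C=15, w*C=3*15=45
  Job (p=7,w=1): C=22, w*C=1*22=22
Total weighted completion time = 87

87


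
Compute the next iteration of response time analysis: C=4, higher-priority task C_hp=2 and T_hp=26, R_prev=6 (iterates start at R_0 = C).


R_next = C + ceil(R_prev / T_hp) * C_hp
ceil(6 / 26) = ceil(0.2308) = 1
Interference = 1 * 2 = 2
R_next = 4 + 2 = 6
R_next = R_prev, so the iteration has converged (response time = 6).

6


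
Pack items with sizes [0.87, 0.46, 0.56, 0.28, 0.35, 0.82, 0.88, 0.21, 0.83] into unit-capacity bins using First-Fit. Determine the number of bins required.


Place items sequentially using First-Fit:
  Item 0.87 -> new Bin 1
  Item 0.46 -> new Bin 2
  Item 0.56 -> new Bin 3
  Item 0.28 -> Bin 2 (now 0.74)
  Item 0.35 -> Bin 3 (now 0.91)
  Item 0.82 -> new Bin 4
  Item 0.88 -> new Bin 5
  Item 0.21 -> Bin 2 (now 0.95)
  Item 0.83 -> new Bin 6
Total bins used = 6

6


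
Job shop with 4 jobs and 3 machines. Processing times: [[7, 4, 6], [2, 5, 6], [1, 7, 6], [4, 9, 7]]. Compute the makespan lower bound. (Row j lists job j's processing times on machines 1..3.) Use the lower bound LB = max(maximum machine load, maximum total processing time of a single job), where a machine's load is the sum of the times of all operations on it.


Machine loads:
  Machine 1: 7 + 2 + 1 + 4 = 14
  Machine 2: 4 + 5 + 7 + 9 = 25
  Machine 3: 6 + 6 + 6 + 7 = 25
Max machine load = 25
Job totals:
  Job 1: 17
  Job 2: 13
  Job 3: 14
  Job 4: 20
Max job total = 20
Lower bound = max(25, 20) = 25

25


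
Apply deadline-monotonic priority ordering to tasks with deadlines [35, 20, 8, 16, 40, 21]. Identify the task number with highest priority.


Sort tasks by relative deadline (ascending):
  Task 3: deadline = 8
  Task 4: deadline = 16
  Task 2: deadline = 20
  Task 6: deadline = 21
  Task 1: deadline = 35
  Task 5: deadline = 40
Priority order (highest first): [3, 4, 2, 6, 1, 5]
Highest priority task = 3

3


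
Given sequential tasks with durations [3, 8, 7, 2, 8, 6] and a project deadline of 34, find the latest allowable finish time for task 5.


LF(activity 5) = deadline - sum of successor durations
Successors: activities 6 through 6 with durations [6]
Sum of successor durations = 6
LF = 34 - 6 = 28

28


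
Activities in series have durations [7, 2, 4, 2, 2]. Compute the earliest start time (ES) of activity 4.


Activity 4 starts after activities 1 through 3 complete.
Predecessor durations: [7, 2, 4]
ES = 7 + 2 + 4 = 13

13


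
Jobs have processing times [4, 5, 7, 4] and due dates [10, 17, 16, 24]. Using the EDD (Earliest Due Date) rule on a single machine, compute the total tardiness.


Sort by due date (EDD order): [(4, 10), (7, 16), (5, 17), (4, 24)]
Compute completion times and tardiness:
  Job 1: p=4, d=10, C=4, tardiness=max(0,4-10)=0
  Job 2: p=7, d=16, C=11, tardiness=max(0,11-16)=0
  Job 3: p=5, d=17, C=16, tardiness=max(0,16-17)=0
  Job 4: p=4, d=24, C=20, tardiness=max(0,20-24)=0
Total tardiness = 0

0


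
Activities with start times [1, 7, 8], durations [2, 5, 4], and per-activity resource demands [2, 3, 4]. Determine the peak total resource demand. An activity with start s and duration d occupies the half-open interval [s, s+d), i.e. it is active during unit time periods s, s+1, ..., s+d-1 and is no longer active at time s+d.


Each activity i is active on [start_i, start_i + duration_i).
Compute total resource usage per time slot:
  t=0: active resources = [], total = 0
  t=1: active resources = [2], total = 2
  t=2: active resources = [2], total = 2
  t=3: active resources = [], total = 0
  t=4: active resources = [], total = 0
  t=5: active resources = [], total = 0
  t=6: active resources = [], total = 0
  t=7: active resources = [3], total = 3
  t=8: active resources = [3, 4], total = 7
  t=9: active resources = [3, 4], total = 7
  t=10: active resources = [3, 4], total = 7
  t=11: active resources = [3, 4], total = 7
Peak resource demand = 7

7


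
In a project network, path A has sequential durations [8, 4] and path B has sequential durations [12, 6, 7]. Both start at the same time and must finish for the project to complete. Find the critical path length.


Path A total = 8 + 4 = 12
Path B total = 12 + 6 + 7 = 25
Critical path = longest path = max(12, 25) = 25

25


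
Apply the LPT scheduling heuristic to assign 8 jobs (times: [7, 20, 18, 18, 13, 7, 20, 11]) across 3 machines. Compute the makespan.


Sort jobs in decreasing order (LPT): [20, 20, 18, 18, 13, 11, 7, 7]
Assign each job to the least loaded machine:
  Machine 1: jobs [20, 13, 7], load = 40
  Machine 2: jobs [20, 11, 7], load = 38
  Machine 3: jobs [18, 18], load = 36
Makespan = max load = 40

40


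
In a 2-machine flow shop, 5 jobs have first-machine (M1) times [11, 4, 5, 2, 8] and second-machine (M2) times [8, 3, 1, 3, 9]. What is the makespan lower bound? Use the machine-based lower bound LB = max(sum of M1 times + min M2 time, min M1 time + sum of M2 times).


LB1 = sum(M1 times) + min(M2 times) = 30 + 1 = 31
LB2 = min(M1 times) + sum(M2 times) = 2 + 24 = 26
Lower bound = max(LB1, LB2) = max(31, 26) = 31

31


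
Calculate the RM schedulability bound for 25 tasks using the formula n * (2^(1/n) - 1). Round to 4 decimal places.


Compute 2^(1/25) = 1.0281138267
Subtract 1: 1.0281138267 - 1 = 0.0281138267
Multiply by n: 25 * 0.0281138267 = 0.7028456675
Round to 4 dp: 0.7028

0.7028


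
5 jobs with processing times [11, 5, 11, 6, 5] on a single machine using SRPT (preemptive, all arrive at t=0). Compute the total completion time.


Since all jobs arrive at t=0, SRPT equals SPT ordering.
SPT order: [5, 5, 6, 11, 11]
Completion times:
  Job 1: p=5, C=5
  Job 2: p=5, C=10
  Job 3: p=6, C=16
  Job 4: p=11, C=27
  Job 5: p=11, C=38
Total completion time = 5 + 10 + 16 + 27 + 38 = 96

96


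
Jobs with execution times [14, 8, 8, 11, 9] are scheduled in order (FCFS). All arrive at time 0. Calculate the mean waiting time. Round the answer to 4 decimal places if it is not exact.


FCFS order (as given): [14, 8, 8, 11, 9]
Waiting times:
  Job 1: wait = 0
  Job 2: wait = 14
  Job 3: wait = 22
  Job 4: wait = 30
  Job 5: wait = 41
Sum of waiting times = 107
Average waiting time = 107/5 = 21.4

21.4


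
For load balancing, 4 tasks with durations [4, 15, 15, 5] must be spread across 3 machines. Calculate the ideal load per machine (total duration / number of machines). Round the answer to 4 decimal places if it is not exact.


Total processing time = 4 + 15 + 15 + 5 = 39
Number of machines = 3
Ideal balanced load = 39 / 3 = 13.0

13.0


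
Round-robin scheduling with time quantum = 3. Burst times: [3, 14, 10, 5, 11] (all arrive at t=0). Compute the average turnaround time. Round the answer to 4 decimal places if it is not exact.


Time quantum = 3
Execution trace:
  J1 runs 3 units, time = 3
  J2 runs 3 units, time = 6
  J3 runs 3 units, time = 9
  J4 runs 3 units, time = 12
  J5 runs 3 units, time = 15
  J2 runs 3 units, time = 18
  J3 runs 3 units, time = 21
  J4 runs 2 units, time = 23
  J5 runs 3 units, time = 26
  J2 runs 3 units, time = 29
  J3 runs 3 units, time = 32
  J5 runs 3 units, time = 35
  J2 runs 3 units, time = 38
  J3 runs 1 units, time = 39
  J5 runs 2 units, time = 41
  J2 runs 2 units, time = 43
Finish times: [3, 43, 39, 23, 41]
Average turnaround = 149/5 = 29.8

29.8


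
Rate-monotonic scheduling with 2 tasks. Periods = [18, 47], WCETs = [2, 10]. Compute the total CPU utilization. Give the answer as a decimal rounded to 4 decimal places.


Compute individual utilizations (exact fractions):
  Task 1: C/T = 2/18 = 1/9 (approx. 0.1111)
  Task 2: C/T = 10/47 (approx. 0.2128)
Total utilization U = 1/9 + 10/47 = 137/423
Rounded to 4 decimal places: U = 0.3239
RM (Liu & Layland) bound for 2 tasks = 0.828427; compare with U = 137/423 (approx. 0.323877)
U <= bound, so schedulable by RM sufficient condition.

0.3239


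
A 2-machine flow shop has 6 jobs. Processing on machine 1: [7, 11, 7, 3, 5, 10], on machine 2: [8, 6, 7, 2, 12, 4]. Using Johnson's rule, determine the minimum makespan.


Apply Johnson's rule:
  Group 1 (a <= b): [(5, 5, 12), (1, 7, 8), (3, 7, 7)]
  Group 2 (a > b): [(2, 11, 6), (6, 10, 4), (4, 3, 2)]
Optimal job order: [5, 1, 3, 2, 6, 4]
Schedule:
  Job 5: M1 done at 5, M2 done at 17
  Job 1: M1 done at 12, M2 done at 25
  Job 3: M1 done at 19, M2 done at 32
  Job 2: M1 done at 30, M2 done at 38
  Job 6: M1 done at 40, M2 done at 44
  Job 4: M1 done at 43, M2 done at 46
Makespan = 46

46


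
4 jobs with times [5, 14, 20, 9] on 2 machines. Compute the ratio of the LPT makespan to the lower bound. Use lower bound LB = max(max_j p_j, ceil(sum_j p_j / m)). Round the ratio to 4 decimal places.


LPT order: [20, 14, 9, 5]
Machine loads after assignment: [25, 23]
LPT makespan = 25
Lower bound = max(max_job, ceil(total/2)) = max(20, 24) = 24
Ratio = 25 / 24 = 1.0417

1.0417


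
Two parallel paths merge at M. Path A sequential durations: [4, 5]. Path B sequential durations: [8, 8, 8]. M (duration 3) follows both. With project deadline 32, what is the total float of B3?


Forward pass: ES(B3) = sum of predecessors on chain B = 16
EF = ES + duration = 16 + 8 = 24
Backward pass: LF(M) = deadline = 32; LS(M) = 32 - 3 = 29
LF(B3) = LS(M) - sum(successors on chain B) = 29 - 0 = 29
LS = LF - duration = 29 - 8 = 21
Total float = LS - ES = 21 - 16 = 5

5


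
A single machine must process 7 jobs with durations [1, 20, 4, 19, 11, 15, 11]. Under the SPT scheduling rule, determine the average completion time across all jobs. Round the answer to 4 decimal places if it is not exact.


Sort jobs by processing time (SPT order): [1, 4, 11, 11, 15, 19, 20]
Compute completion times sequentially:
  Job 1: processing = 1, completes at 1
  Job 2: processing = 4, completes at 5
  Job 3: processing = 11, completes at 16
  Job 4: processing = 11, completes at 27
  Job 5: processing = 15, completes at 42
  Job 6: processing = 19, completes at 61
  Job 7: processing = 20, completes at 81
Sum of completion times = 233
Average completion time = 233/7 = 33.2857

33.2857


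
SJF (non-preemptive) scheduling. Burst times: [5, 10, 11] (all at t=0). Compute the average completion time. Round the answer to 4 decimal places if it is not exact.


SJF order (ascending): [5, 10, 11]
Completion times:
  Job 1: burst=5, C=5
  Job 2: burst=10, C=15
  Job 3: burst=11, C=26
Average completion = 46/3 = 15.3333

15.3333


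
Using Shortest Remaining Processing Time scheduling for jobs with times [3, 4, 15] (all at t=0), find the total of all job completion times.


Since all jobs arrive at t=0, SRPT equals SPT ordering.
SPT order: [3, 4, 15]
Completion times:
  Job 1: p=3, C=3
  Job 2: p=4, C=7
  Job 3: p=15, C=22
Total completion time = 3 + 7 + 22 = 32

32


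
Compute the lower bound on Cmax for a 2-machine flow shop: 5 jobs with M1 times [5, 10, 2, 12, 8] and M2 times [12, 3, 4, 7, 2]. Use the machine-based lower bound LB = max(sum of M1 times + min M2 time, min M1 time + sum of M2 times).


LB1 = sum(M1 times) + min(M2 times) = 37 + 2 = 39
LB2 = min(M1 times) + sum(M2 times) = 2 + 28 = 30
Lower bound = max(LB1, LB2) = max(39, 30) = 39

39


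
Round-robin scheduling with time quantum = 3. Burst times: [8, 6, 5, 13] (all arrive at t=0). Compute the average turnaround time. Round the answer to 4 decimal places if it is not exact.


Time quantum = 3
Execution trace:
  J1 runs 3 units, time = 3
  J2 runs 3 units, time = 6
  J3 runs 3 units, time = 9
  J4 runs 3 units, time = 12
  J1 runs 3 units, time = 15
  J2 runs 3 units, time = 18
  J3 runs 2 units, time = 20
  J4 runs 3 units, time = 23
  J1 runs 2 units, time = 25
  J4 runs 3 units, time = 28
  J4 runs 3 units, time = 31
  J4 runs 1 units, time = 32
Finish times: [25, 18, 20, 32]
Average turnaround = 95/4 = 23.75

23.75


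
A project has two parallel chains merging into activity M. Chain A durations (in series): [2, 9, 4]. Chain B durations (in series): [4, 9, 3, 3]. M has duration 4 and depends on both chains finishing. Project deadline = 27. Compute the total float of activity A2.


Forward pass: ES(A2) = sum of predecessors on chain A = 2
EF = ES + duration = 2 + 9 = 11
Backward pass: LF(M) = deadline = 27; LS(M) = 27 - 4 = 23
LF(A2) = LS(M) - sum(successors on chain A) = 23 - 4 = 19
LS = LF - duration = 19 - 9 = 10
Total float = LS - ES = 10 - 2 = 8

8


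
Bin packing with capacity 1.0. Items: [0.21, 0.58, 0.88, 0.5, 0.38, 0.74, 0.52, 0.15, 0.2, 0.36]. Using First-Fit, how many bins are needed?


Place items sequentially using First-Fit:
  Item 0.21 -> new Bin 1
  Item 0.58 -> Bin 1 (now 0.79)
  Item 0.88 -> new Bin 2
  Item 0.5 -> new Bin 3
  Item 0.38 -> Bin 3 (now 0.88)
  Item 0.74 -> new Bin 4
  Item 0.52 -> new Bin 5
  Item 0.15 -> Bin 1 (now 0.94)
  Item 0.2 -> Bin 4 (now 0.94)
  Item 0.36 -> Bin 5 (now 0.88)
Total bins used = 5

5


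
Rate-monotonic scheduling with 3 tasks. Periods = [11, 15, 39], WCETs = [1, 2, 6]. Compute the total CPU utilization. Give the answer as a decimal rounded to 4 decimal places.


Compute individual utilizations (exact fractions):
  Task 1: C/T = 1/11 (approx. 0.0909)
  Task 2: C/T = 2/15 (approx. 0.1333)
  Task 3: C/T = 6/39 = 2/13 (approx. 0.1538)
Total utilization U = 1/11 + 2/15 + 2/13 = 811/2145
Rounded to 4 decimal places: U = 0.3781
RM (Liu & Layland) bound for 3 tasks = 0.779763; compare with U = 811/2145 (approx. 0.378089)
U <= bound, so schedulable by RM sufficient condition.

0.3781


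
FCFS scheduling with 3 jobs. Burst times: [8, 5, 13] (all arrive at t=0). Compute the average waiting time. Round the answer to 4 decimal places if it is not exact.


FCFS order (as given): [8, 5, 13]
Waiting times:
  Job 1: wait = 0
  Job 2: wait = 8
  Job 3: wait = 13
Sum of waiting times = 21
Average waiting time = 21/3 = 7.0

7.0


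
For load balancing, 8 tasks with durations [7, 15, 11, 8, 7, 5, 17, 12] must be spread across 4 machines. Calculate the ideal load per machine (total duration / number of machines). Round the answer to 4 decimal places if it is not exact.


Total processing time = 7 + 15 + 11 + 8 + 7 + 5 + 17 + 12 = 82
Number of machines = 4
Ideal balanced load = 82 / 4 = 20.5

20.5


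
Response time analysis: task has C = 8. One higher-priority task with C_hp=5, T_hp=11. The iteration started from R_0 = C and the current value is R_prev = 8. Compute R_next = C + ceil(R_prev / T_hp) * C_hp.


R_next = C + ceil(R_prev / T_hp) * C_hp
ceil(8 / 11) = ceil(0.7273) = 1
Interference = 1 * 5 = 5
R_next = 8 + 5 = 13

13


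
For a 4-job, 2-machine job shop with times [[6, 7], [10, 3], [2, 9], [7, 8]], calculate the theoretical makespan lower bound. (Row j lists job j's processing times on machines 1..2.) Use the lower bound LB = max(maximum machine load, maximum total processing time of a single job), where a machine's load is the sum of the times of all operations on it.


Machine loads:
  Machine 1: 6 + 10 + 2 + 7 = 25
  Machine 2: 7 + 3 + 9 + 8 = 27
Max machine load = 27
Job totals:
  Job 1: 13
  Job 2: 13
  Job 3: 11
  Job 4: 15
Max job total = 15
Lower bound = max(27, 15) = 27

27


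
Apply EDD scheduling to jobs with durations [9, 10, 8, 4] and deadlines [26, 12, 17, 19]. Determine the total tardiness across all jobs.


Sort by due date (EDD order): [(10, 12), (8, 17), (4, 19), (9, 26)]
Compute completion times and tardiness:
  Job 1: p=10, d=12, C=10, tardiness=max(0,10-12)=0
  Job 2: p=8, d=17, C=18, tardiness=max(0,18-17)=1
  Job 3: p=4, d=19, C=22, tardiness=max(0,22-19)=3
  Job 4: p=9, d=26, C=31, tardiness=max(0,31-26)=5
Total tardiness = 9

9


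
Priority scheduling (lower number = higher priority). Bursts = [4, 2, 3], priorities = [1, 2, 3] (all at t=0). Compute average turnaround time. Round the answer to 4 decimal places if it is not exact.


Sort by priority (ascending = highest first):
Order: [(1, 4), (2, 2), (3, 3)]
Completion times:
  Priority 1, burst=4, C=4
  Priority 2, burst=2, C=6
  Priority 3, burst=3, C=9
Average turnaround = 19/3 = 6.3333

6.3333


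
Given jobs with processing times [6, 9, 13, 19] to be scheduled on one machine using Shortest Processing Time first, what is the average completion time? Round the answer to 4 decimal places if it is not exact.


Sort jobs by processing time (SPT order): [6, 9, 13, 19]
Compute completion times sequentially:
  Job 1: processing = 6, completes at 6
  Job 2: processing = 9, completes at 15
  Job 3: processing = 13, completes at 28
  Job 4: processing = 19, completes at 47
Sum of completion times = 96
Average completion time = 96/4 = 24.0

24.0
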